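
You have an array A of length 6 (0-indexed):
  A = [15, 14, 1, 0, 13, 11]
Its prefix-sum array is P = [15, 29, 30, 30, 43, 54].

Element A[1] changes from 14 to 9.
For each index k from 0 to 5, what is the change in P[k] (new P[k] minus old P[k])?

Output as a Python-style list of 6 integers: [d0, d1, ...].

Element change: A[1] 14 -> 9, delta = -5
For k < 1: P[k] unchanged, delta_P[k] = 0
For k >= 1: P[k] shifts by exactly -5
Delta array: [0, -5, -5, -5, -5, -5]

Answer: [0, -5, -5, -5, -5, -5]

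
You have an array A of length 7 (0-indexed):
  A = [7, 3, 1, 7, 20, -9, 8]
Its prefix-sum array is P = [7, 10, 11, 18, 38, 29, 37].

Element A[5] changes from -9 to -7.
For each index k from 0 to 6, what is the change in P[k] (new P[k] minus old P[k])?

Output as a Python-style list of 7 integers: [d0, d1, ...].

Answer: [0, 0, 0, 0, 0, 2, 2]

Derivation:
Element change: A[5] -9 -> -7, delta = 2
For k < 5: P[k] unchanged, delta_P[k] = 0
For k >= 5: P[k] shifts by exactly 2
Delta array: [0, 0, 0, 0, 0, 2, 2]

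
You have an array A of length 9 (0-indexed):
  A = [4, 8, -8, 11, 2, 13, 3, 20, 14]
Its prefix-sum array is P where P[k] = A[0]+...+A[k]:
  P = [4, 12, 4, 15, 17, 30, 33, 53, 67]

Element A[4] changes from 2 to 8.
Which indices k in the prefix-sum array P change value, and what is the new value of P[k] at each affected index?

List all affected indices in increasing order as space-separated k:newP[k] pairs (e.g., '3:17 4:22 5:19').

P[k] = A[0] + ... + A[k]
P[k] includes A[4] iff k >= 4
Affected indices: 4, 5, ..., 8; delta = 6
  P[4]: 17 + 6 = 23
  P[5]: 30 + 6 = 36
  P[6]: 33 + 6 = 39
  P[7]: 53 + 6 = 59
  P[8]: 67 + 6 = 73

Answer: 4:23 5:36 6:39 7:59 8:73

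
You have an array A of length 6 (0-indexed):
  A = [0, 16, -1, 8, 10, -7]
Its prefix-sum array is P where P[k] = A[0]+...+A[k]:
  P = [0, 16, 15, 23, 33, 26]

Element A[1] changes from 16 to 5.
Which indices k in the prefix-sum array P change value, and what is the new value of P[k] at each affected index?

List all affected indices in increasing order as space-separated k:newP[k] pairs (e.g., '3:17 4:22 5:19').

Answer: 1:5 2:4 3:12 4:22 5:15

Derivation:
P[k] = A[0] + ... + A[k]
P[k] includes A[1] iff k >= 1
Affected indices: 1, 2, ..., 5; delta = -11
  P[1]: 16 + -11 = 5
  P[2]: 15 + -11 = 4
  P[3]: 23 + -11 = 12
  P[4]: 33 + -11 = 22
  P[5]: 26 + -11 = 15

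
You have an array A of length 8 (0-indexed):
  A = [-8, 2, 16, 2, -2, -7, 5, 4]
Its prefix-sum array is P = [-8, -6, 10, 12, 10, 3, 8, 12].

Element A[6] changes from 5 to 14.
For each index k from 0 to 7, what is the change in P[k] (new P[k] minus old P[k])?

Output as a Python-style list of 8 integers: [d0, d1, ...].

Element change: A[6] 5 -> 14, delta = 9
For k < 6: P[k] unchanged, delta_P[k] = 0
For k >= 6: P[k] shifts by exactly 9
Delta array: [0, 0, 0, 0, 0, 0, 9, 9]

Answer: [0, 0, 0, 0, 0, 0, 9, 9]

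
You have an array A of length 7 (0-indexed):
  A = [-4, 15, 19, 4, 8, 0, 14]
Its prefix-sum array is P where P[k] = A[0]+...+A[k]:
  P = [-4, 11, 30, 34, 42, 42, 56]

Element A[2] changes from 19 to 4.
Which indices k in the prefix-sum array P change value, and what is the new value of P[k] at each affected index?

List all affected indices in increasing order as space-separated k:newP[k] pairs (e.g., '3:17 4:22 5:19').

Answer: 2:15 3:19 4:27 5:27 6:41

Derivation:
P[k] = A[0] + ... + A[k]
P[k] includes A[2] iff k >= 2
Affected indices: 2, 3, ..., 6; delta = -15
  P[2]: 30 + -15 = 15
  P[3]: 34 + -15 = 19
  P[4]: 42 + -15 = 27
  P[5]: 42 + -15 = 27
  P[6]: 56 + -15 = 41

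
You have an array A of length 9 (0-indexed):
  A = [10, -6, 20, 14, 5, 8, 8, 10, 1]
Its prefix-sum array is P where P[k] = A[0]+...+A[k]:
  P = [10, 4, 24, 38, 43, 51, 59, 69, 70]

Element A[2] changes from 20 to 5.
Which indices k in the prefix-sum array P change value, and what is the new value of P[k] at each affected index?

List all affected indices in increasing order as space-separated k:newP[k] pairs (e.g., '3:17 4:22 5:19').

P[k] = A[0] + ... + A[k]
P[k] includes A[2] iff k >= 2
Affected indices: 2, 3, ..., 8; delta = -15
  P[2]: 24 + -15 = 9
  P[3]: 38 + -15 = 23
  P[4]: 43 + -15 = 28
  P[5]: 51 + -15 = 36
  P[6]: 59 + -15 = 44
  P[7]: 69 + -15 = 54
  P[8]: 70 + -15 = 55

Answer: 2:9 3:23 4:28 5:36 6:44 7:54 8:55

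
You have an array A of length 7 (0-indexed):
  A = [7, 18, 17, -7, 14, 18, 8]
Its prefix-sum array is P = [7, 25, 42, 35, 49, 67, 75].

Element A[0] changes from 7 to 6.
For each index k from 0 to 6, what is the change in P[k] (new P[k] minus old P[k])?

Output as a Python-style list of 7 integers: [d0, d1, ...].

Element change: A[0] 7 -> 6, delta = -1
For k < 0: P[k] unchanged, delta_P[k] = 0
For k >= 0: P[k] shifts by exactly -1
Delta array: [-1, -1, -1, -1, -1, -1, -1]

Answer: [-1, -1, -1, -1, -1, -1, -1]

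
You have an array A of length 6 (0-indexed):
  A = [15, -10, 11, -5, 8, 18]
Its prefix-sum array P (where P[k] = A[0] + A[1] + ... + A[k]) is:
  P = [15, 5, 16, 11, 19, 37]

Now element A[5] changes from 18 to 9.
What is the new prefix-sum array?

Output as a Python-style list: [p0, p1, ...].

Change: A[5] 18 -> 9, delta = -9
P[k] for k < 5: unchanged (A[5] not included)
P[k] for k >= 5: shift by delta = -9
  P[0] = 15 + 0 = 15
  P[1] = 5 + 0 = 5
  P[2] = 16 + 0 = 16
  P[3] = 11 + 0 = 11
  P[4] = 19 + 0 = 19
  P[5] = 37 + -9 = 28

Answer: [15, 5, 16, 11, 19, 28]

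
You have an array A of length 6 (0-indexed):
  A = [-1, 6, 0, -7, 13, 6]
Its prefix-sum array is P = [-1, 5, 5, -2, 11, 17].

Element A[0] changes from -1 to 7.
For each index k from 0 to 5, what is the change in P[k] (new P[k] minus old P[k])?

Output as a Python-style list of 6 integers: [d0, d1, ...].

Answer: [8, 8, 8, 8, 8, 8]

Derivation:
Element change: A[0] -1 -> 7, delta = 8
For k < 0: P[k] unchanged, delta_P[k] = 0
For k >= 0: P[k] shifts by exactly 8
Delta array: [8, 8, 8, 8, 8, 8]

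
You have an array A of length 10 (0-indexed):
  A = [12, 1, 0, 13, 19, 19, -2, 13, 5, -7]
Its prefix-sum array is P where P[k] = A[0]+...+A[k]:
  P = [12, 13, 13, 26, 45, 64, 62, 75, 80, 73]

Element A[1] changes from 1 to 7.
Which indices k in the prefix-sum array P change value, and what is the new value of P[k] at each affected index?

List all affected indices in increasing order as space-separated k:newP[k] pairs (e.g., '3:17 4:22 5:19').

P[k] = A[0] + ... + A[k]
P[k] includes A[1] iff k >= 1
Affected indices: 1, 2, ..., 9; delta = 6
  P[1]: 13 + 6 = 19
  P[2]: 13 + 6 = 19
  P[3]: 26 + 6 = 32
  P[4]: 45 + 6 = 51
  P[5]: 64 + 6 = 70
  P[6]: 62 + 6 = 68
  P[7]: 75 + 6 = 81
  P[8]: 80 + 6 = 86
  P[9]: 73 + 6 = 79

Answer: 1:19 2:19 3:32 4:51 5:70 6:68 7:81 8:86 9:79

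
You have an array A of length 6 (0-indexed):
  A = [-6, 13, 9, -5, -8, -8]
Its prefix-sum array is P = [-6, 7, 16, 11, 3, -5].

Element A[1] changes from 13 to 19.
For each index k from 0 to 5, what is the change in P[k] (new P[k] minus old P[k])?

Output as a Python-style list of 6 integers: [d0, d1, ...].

Element change: A[1] 13 -> 19, delta = 6
For k < 1: P[k] unchanged, delta_P[k] = 0
For k >= 1: P[k] shifts by exactly 6
Delta array: [0, 6, 6, 6, 6, 6]

Answer: [0, 6, 6, 6, 6, 6]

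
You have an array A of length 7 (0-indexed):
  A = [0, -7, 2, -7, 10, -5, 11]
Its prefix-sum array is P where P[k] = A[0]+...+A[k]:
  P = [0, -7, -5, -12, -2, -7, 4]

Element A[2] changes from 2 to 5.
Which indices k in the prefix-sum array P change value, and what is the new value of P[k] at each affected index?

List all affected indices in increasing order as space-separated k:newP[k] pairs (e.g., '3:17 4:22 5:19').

P[k] = A[0] + ... + A[k]
P[k] includes A[2] iff k >= 2
Affected indices: 2, 3, ..., 6; delta = 3
  P[2]: -5 + 3 = -2
  P[3]: -12 + 3 = -9
  P[4]: -2 + 3 = 1
  P[5]: -7 + 3 = -4
  P[6]: 4 + 3 = 7

Answer: 2:-2 3:-9 4:1 5:-4 6:7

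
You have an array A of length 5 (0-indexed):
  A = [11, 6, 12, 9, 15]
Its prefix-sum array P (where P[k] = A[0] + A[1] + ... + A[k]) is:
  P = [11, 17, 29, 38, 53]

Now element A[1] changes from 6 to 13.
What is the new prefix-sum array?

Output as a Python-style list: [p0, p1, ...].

Answer: [11, 24, 36, 45, 60]

Derivation:
Change: A[1] 6 -> 13, delta = 7
P[k] for k < 1: unchanged (A[1] not included)
P[k] for k >= 1: shift by delta = 7
  P[0] = 11 + 0 = 11
  P[1] = 17 + 7 = 24
  P[2] = 29 + 7 = 36
  P[3] = 38 + 7 = 45
  P[4] = 53 + 7 = 60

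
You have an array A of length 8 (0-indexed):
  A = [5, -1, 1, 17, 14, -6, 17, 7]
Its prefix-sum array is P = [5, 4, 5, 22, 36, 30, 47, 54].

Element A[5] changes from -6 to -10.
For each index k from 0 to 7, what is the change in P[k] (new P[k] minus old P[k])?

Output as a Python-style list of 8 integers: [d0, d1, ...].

Answer: [0, 0, 0, 0, 0, -4, -4, -4]

Derivation:
Element change: A[5] -6 -> -10, delta = -4
For k < 5: P[k] unchanged, delta_P[k] = 0
For k >= 5: P[k] shifts by exactly -4
Delta array: [0, 0, 0, 0, 0, -4, -4, -4]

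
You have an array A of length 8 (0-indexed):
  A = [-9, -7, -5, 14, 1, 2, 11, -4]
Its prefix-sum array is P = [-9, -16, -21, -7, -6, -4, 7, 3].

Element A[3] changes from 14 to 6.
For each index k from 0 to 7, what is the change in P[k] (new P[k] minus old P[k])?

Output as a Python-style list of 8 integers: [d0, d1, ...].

Element change: A[3] 14 -> 6, delta = -8
For k < 3: P[k] unchanged, delta_P[k] = 0
For k >= 3: P[k] shifts by exactly -8
Delta array: [0, 0, 0, -8, -8, -8, -8, -8]

Answer: [0, 0, 0, -8, -8, -8, -8, -8]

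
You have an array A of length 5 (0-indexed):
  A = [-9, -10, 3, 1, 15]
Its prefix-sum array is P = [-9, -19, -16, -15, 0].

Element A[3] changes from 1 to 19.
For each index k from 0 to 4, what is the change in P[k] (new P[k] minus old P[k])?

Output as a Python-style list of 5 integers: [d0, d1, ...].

Answer: [0, 0, 0, 18, 18]

Derivation:
Element change: A[3] 1 -> 19, delta = 18
For k < 3: P[k] unchanged, delta_P[k] = 0
For k >= 3: P[k] shifts by exactly 18
Delta array: [0, 0, 0, 18, 18]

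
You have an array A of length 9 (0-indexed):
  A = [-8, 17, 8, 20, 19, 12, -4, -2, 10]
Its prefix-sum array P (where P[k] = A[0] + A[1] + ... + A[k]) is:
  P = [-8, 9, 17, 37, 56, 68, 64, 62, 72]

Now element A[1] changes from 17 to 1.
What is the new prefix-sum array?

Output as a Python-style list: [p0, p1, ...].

Change: A[1] 17 -> 1, delta = -16
P[k] for k < 1: unchanged (A[1] not included)
P[k] for k >= 1: shift by delta = -16
  P[0] = -8 + 0 = -8
  P[1] = 9 + -16 = -7
  P[2] = 17 + -16 = 1
  P[3] = 37 + -16 = 21
  P[4] = 56 + -16 = 40
  P[5] = 68 + -16 = 52
  P[6] = 64 + -16 = 48
  P[7] = 62 + -16 = 46
  P[8] = 72 + -16 = 56

Answer: [-8, -7, 1, 21, 40, 52, 48, 46, 56]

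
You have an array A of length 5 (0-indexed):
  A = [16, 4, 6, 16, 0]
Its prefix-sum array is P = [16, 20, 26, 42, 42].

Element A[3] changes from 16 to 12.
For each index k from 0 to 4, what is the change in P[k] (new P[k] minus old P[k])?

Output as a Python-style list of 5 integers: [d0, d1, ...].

Element change: A[3] 16 -> 12, delta = -4
For k < 3: P[k] unchanged, delta_P[k] = 0
For k >= 3: P[k] shifts by exactly -4
Delta array: [0, 0, 0, -4, -4]

Answer: [0, 0, 0, -4, -4]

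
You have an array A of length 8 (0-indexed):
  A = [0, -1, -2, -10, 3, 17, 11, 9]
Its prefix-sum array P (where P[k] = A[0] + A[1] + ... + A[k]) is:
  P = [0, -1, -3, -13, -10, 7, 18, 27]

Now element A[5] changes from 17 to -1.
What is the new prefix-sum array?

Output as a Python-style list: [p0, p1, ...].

Change: A[5] 17 -> -1, delta = -18
P[k] for k < 5: unchanged (A[5] not included)
P[k] for k >= 5: shift by delta = -18
  P[0] = 0 + 0 = 0
  P[1] = -1 + 0 = -1
  P[2] = -3 + 0 = -3
  P[3] = -13 + 0 = -13
  P[4] = -10 + 0 = -10
  P[5] = 7 + -18 = -11
  P[6] = 18 + -18 = 0
  P[7] = 27 + -18 = 9

Answer: [0, -1, -3, -13, -10, -11, 0, 9]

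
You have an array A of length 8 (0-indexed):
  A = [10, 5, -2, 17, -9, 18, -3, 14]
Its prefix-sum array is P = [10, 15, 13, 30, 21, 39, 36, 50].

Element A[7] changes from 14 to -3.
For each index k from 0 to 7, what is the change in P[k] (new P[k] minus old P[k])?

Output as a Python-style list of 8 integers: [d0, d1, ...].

Answer: [0, 0, 0, 0, 0, 0, 0, -17]

Derivation:
Element change: A[7] 14 -> -3, delta = -17
For k < 7: P[k] unchanged, delta_P[k] = 0
For k >= 7: P[k] shifts by exactly -17
Delta array: [0, 0, 0, 0, 0, 0, 0, -17]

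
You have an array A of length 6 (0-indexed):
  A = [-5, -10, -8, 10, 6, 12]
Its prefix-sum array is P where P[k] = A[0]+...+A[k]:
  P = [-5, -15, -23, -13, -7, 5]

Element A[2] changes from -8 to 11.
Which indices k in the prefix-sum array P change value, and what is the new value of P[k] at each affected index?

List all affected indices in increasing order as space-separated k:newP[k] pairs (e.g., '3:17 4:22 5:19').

P[k] = A[0] + ... + A[k]
P[k] includes A[2] iff k >= 2
Affected indices: 2, 3, ..., 5; delta = 19
  P[2]: -23 + 19 = -4
  P[3]: -13 + 19 = 6
  P[4]: -7 + 19 = 12
  P[5]: 5 + 19 = 24

Answer: 2:-4 3:6 4:12 5:24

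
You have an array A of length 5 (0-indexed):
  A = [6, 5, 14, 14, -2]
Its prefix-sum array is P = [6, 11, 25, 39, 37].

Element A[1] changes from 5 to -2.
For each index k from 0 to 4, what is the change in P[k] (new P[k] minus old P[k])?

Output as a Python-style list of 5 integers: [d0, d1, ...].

Element change: A[1] 5 -> -2, delta = -7
For k < 1: P[k] unchanged, delta_P[k] = 0
For k >= 1: P[k] shifts by exactly -7
Delta array: [0, -7, -7, -7, -7]

Answer: [0, -7, -7, -7, -7]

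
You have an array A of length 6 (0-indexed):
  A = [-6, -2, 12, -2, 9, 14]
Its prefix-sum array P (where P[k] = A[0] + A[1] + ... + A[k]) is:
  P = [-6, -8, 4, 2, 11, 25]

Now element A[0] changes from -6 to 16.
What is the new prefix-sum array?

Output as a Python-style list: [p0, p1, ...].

Answer: [16, 14, 26, 24, 33, 47]

Derivation:
Change: A[0] -6 -> 16, delta = 22
P[k] for k < 0: unchanged (A[0] not included)
P[k] for k >= 0: shift by delta = 22
  P[0] = -6 + 22 = 16
  P[1] = -8 + 22 = 14
  P[2] = 4 + 22 = 26
  P[3] = 2 + 22 = 24
  P[4] = 11 + 22 = 33
  P[5] = 25 + 22 = 47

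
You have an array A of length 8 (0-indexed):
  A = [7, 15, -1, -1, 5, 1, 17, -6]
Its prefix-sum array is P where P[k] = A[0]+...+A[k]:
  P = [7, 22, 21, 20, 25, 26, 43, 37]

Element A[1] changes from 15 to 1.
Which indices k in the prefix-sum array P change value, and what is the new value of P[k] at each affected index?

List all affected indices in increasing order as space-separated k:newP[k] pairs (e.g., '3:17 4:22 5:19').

Answer: 1:8 2:7 3:6 4:11 5:12 6:29 7:23

Derivation:
P[k] = A[0] + ... + A[k]
P[k] includes A[1] iff k >= 1
Affected indices: 1, 2, ..., 7; delta = -14
  P[1]: 22 + -14 = 8
  P[2]: 21 + -14 = 7
  P[3]: 20 + -14 = 6
  P[4]: 25 + -14 = 11
  P[5]: 26 + -14 = 12
  P[6]: 43 + -14 = 29
  P[7]: 37 + -14 = 23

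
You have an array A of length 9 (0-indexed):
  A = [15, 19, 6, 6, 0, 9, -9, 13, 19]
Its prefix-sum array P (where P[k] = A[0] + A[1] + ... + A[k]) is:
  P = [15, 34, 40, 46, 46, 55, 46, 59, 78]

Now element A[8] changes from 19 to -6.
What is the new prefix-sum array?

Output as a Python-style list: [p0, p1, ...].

Answer: [15, 34, 40, 46, 46, 55, 46, 59, 53]

Derivation:
Change: A[8] 19 -> -6, delta = -25
P[k] for k < 8: unchanged (A[8] not included)
P[k] for k >= 8: shift by delta = -25
  P[0] = 15 + 0 = 15
  P[1] = 34 + 0 = 34
  P[2] = 40 + 0 = 40
  P[3] = 46 + 0 = 46
  P[4] = 46 + 0 = 46
  P[5] = 55 + 0 = 55
  P[6] = 46 + 0 = 46
  P[7] = 59 + 0 = 59
  P[8] = 78 + -25 = 53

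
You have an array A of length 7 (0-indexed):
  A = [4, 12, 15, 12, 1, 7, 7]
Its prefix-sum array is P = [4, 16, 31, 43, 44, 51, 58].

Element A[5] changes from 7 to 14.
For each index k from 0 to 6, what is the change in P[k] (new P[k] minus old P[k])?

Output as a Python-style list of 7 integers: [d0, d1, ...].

Element change: A[5] 7 -> 14, delta = 7
For k < 5: P[k] unchanged, delta_P[k] = 0
For k >= 5: P[k] shifts by exactly 7
Delta array: [0, 0, 0, 0, 0, 7, 7]

Answer: [0, 0, 0, 0, 0, 7, 7]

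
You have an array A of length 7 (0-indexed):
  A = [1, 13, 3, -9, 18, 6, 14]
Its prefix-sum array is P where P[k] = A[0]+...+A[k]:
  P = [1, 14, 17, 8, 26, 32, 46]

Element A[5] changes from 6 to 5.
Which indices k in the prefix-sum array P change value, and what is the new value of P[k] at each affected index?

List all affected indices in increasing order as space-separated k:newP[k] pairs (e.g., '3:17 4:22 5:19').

Answer: 5:31 6:45

Derivation:
P[k] = A[0] + ... + A[k]
P[k] includes A[5] iff k >= 5
Affected indices: 5, 6, ..., 6; delta = -1
  P[5]: 32 + -1 = 31
  P[6]: 46 + -1 = 45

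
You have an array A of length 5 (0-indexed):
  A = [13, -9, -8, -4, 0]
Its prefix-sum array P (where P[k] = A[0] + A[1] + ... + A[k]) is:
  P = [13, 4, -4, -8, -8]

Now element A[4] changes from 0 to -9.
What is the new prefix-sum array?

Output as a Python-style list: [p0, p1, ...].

Answer: [13, 4, -4, -8, -17]

Derivation:
Change: A[4] 0 -> -9, delta = -9
P[k] for k < 4: unchanged (A[4] not included)
P[k] for k >= 4: shift by delta = -9
  P[0] = 13 + 0 = 13
  P[1] = 4 + 0 = 4
  P[2] = -4 + 0 = -4
  P[3] = -8 + 0 = -8
  P[4] = -8 + -9 = -17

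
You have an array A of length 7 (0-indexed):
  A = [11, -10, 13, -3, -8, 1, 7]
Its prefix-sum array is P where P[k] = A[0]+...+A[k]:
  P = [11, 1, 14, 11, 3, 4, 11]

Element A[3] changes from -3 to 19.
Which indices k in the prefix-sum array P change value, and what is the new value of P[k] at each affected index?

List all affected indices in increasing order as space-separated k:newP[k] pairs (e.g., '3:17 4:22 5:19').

P[k] = A[0] + ... + A[k]
P[k] includes A[3] iff k >= 3
Affected indices: 3, 4, ..., 6; delta = 22
  P[3]: 11 + 22 = 33
  P[4]: 3 + 22 = 25
  P[5]: 4 + 22 = 26
  P[6]: 11 + 22 = 33

Answer: 3:33 4:25 5:26 6:33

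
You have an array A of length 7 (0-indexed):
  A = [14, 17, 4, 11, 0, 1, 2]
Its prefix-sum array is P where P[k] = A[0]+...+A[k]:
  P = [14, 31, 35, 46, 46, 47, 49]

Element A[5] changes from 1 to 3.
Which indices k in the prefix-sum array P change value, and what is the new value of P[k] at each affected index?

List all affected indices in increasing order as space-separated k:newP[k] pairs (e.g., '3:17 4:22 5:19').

Answer: 5:49 6:51

Derivation:
P[k] = A[0] + ... + A[k]
P[k] includes A[5] iff k >= 5
Affected indices: 5, 6, ..., 6; delta = 2
  P[5]: 47 + 2 = 49
  P[6]: 49 + 2 = 51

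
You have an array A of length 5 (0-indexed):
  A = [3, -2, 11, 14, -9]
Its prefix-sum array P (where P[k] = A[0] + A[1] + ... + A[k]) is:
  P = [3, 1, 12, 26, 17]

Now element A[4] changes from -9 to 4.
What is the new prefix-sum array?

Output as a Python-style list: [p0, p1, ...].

Answer: [3, 1, 12, 26, 30]

Derivation:
Change: A[4] -9 -> 4, delta = 13
P[k] for k < 4: unchanged (A[4] not included)
P[k] for k >= 4: shift by delta = 13
  P[0] = 3 + 0 = 3
  P[1] = 1 + 0 = 1
  P[2] = 12 + 0 = 12
  P[3] = 26 + 0 = 26
  P[4] = 17 + 13 = 30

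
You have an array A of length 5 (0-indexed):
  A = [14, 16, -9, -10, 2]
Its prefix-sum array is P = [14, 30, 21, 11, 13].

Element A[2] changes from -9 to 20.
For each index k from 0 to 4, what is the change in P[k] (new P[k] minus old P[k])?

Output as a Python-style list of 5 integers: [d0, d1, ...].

Answer: [0, 0, 29, 29, 29]

Derivation:
Element change: A[2] -9 -> 20, delta = 29
For k < 2: P[k] unchanged, delta_P[k] = 0
For k >= 2: P[k] shifts by exactly 29
Delta array: [0, 0, 29, 29, 29]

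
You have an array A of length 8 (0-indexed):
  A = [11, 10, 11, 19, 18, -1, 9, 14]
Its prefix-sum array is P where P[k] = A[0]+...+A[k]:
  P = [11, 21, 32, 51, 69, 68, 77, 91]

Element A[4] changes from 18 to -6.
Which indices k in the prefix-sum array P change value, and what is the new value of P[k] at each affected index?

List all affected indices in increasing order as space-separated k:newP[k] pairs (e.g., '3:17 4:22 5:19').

P[k] = A[0] + ... + A[k]
P[k] includes A[4] iff k >= 4
Affected indices: 4, 5, ..., 7; delta = -24
  P[4]: 69 + -24 = 45
  P[5]: 68 + -24 = 44
  P[6]: 77 + -24 = 53
  P[7]: 91 + -24 = 67

Answer: 4:45 5:44 6:53 7:67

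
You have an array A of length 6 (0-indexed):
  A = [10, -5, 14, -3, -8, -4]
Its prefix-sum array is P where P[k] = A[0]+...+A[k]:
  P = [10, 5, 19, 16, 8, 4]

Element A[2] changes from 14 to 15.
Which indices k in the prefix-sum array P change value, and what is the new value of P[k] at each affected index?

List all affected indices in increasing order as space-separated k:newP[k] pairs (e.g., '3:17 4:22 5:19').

P[k] = A[0] + ... + A[k]
P[k] includes A[2] iff k >= 2
Affected indices: 2, 3, ..., 5; delta = 1
  P[2]: 19 + 1 = 20
  P[3]: 16 + 1 = 17
  P[4]: 8 + 1 = 9
  P[5]: 4 + 1 = 5

Answer: 2:20 3:17 4:9 5:5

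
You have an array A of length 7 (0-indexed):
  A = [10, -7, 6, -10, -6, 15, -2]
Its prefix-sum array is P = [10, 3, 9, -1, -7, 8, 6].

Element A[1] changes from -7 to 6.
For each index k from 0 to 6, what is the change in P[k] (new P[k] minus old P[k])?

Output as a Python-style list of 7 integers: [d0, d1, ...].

Element change: A[1] -7 -> 6, delta = 13
For k < 1: P[k] unchanged, delta_P[k] = 0
For k >= 1: P[k] shifts by exactly 13
Delta array: [0, 13, 13, 13, 13, 13, 13]

Answer: [0, 13, 13, 13, 13, 13, 13]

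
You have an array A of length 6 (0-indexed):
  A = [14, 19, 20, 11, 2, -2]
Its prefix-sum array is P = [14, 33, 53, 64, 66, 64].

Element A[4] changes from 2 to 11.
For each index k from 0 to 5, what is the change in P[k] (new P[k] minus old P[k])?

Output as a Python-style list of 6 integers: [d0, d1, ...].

Answer: [0, 0, 0, 0, 9, 9]

Derivation:
Element change: A[4] 2 -> 11, delta = 9
For k < 4: P[k] unchanged, delta_P[k] = 0
For k >= 4: P[k] shifts by exactly 9
Delta array: [0, 0, 0, 0, 9, 9]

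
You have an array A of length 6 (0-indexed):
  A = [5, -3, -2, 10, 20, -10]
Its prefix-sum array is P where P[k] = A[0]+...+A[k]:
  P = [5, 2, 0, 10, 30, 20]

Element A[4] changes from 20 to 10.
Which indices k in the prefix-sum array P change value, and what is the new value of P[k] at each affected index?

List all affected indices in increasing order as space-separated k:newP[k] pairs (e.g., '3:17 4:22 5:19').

P[k] = A[0] + ... + A[k]
P[k] includes A[4] iff k >= 4
Affected indices: 4, 5, ..., 5; delta = -10
  P[4]: 30 + -10 = 20
  P[5]: 20 + -10 = 10

Answer: 4:20 5:10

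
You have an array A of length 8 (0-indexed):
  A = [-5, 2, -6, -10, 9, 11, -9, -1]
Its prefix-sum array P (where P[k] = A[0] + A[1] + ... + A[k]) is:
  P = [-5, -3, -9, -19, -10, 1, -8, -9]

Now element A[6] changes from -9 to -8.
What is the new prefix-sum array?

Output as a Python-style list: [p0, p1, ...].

Answer: [-5, -3, -9, -19, -10, 1, -7, -8]

Derivation:
Change: A[6] -9 -> -8, delta = 1
P[k] for k < 6: unchanged (A[6] not included)
P[k] for k >= 6: shift by delta = 1
  P[0] = -5 + 0 = -5
  P[1] = -3 + 0 = -3
  P[2] = -9 + 0 = -9
  P[3] = -19 + 0 = -19
  P[4] = -10 + 0 = -10
  P[5] = 1 + 0 = 1
  P[6] = -8 + 1 = -7
  P[7] = -9 + 1 = -8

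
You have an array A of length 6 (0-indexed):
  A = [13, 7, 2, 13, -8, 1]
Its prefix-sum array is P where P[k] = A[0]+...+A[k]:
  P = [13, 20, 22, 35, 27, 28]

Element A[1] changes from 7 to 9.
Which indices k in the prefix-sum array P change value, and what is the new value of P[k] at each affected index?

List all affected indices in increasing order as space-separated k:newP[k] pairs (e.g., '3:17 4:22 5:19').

Answer: 1:22 2:24 3:37 4:29 5:30

Derivation:
P[k] = A[0] + ... + A[k]
P[k] includes A[1] iff k >= 1
Affected indices: 1, 2, ..., 5; delta = 2
  P[1]: 20 + 2 = 22
  P[2]: 22 + 2 = 24
  P[3]: 35 + 2 = 37
  P[4]: 27 + 2 = 29
  P[5]: 28 + 2 = 30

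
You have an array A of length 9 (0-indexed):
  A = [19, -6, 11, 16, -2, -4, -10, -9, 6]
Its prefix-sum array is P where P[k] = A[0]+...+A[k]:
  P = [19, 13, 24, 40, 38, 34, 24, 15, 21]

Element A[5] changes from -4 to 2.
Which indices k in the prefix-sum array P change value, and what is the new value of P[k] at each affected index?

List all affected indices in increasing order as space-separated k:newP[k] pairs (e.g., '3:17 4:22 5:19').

P[k] = A[0] + ... + A[k]
P[k] includes A[5] iff k >= 5
Affected indices: 5, 6, ..., 8; delta = 6
  P[5]: 34 + 6 = 40
  P[6]: 24 + 6 = 30
  P[7]: 15 + 6 = 21
  P[8]: 21 + 6 = 27

Answer: 5:40 6:30 7:21 8:27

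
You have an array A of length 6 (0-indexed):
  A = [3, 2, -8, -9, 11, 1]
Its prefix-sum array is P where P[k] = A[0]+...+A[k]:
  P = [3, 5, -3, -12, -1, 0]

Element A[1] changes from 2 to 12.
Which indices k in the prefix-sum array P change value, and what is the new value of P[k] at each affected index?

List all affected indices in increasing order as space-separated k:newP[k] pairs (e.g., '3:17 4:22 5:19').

Answer: 1:15 2:7 3:-2 4:9 5:10

Derivation:
P[k] = A[0] + ... + A[k]
P[k] includes A[1] iff k >= 1
Affected indices: 1, 2, ..., 5; delta = 10
  P[1]: 5 + 10 = 15
  P[2]: -3 + 10 = 7
  P[3]: -12 + 10 = -2
  P[4]: -1 + 10 = 9
  P[5]: 0 + 10 = 10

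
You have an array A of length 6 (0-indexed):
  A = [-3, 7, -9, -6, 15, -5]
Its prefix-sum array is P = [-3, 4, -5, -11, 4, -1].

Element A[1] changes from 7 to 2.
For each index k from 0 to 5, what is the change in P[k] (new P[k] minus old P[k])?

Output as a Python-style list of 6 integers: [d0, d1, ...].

Answer: [0, -5, -5, -5, -5, -5]

Derivation:
Element change: A[1] 7 -> 2, delta = -5
For k < 1: P[k] unchanged, delta_P[k] = 0
For k >= 1: P[k] shifts by exactly -5
Delta array: [0, -5, -5, -5, -5, -5]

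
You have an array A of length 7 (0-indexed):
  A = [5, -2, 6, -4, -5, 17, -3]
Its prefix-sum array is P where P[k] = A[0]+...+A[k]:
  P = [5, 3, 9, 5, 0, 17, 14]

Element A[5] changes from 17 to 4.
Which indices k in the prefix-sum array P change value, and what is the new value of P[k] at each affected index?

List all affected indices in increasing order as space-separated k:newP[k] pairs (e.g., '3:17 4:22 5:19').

Answer: 5:4 6:1

Derivation:
P[k] = A[0] + ... + A[k]
P[k] includes A[5] iff k >= 5
Affected indices: 5, 6, ..., 6; delta = -13
  P[5]: 17 + -13 = 4
  P[6]: 14 + -13 = 1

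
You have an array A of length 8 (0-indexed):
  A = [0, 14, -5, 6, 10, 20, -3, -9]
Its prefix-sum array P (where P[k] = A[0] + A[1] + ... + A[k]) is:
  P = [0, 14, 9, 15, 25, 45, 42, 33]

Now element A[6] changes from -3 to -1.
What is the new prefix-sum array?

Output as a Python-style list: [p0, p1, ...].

Answer: [0, 14, 9, 15, 25, 45, 44, 35]

Derivation:
Change: A[6] -3 -> -1, delta = 2
P[k] for k < 6: unchanged (A[6] not included)
P[k] for k >= 6: shift by delta = 2
  P[0] = 0 + 0 = 0
  P[1] = 14 + 0 = 14
  P[2] = 9 + 0 = 9
  P[3] = 15 + 0 = 15
  P[4] = 25 + 0 = 25
  P[5] = 45 + 0 = 45
  P[6] = 42 + 2 = 44
  P[7] = 33 + 2 = 35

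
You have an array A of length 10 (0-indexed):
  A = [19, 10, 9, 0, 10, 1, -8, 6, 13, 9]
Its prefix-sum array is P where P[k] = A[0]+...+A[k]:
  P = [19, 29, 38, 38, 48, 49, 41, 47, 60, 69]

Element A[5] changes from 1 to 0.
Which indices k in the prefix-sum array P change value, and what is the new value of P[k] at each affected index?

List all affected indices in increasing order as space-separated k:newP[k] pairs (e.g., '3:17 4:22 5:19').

P[k] = A[0] + ... + A[k]
P[k] includes A[5] iff k >= 5
Affected indices: 5, 6, ..., 9; delta = -1
  P[5]: 49 + -1 = 48
  P[6]: 41 + -1 = 40
  P[7]: 47 + -1 = 46
  P[8]: 60 + -1 = 59
  P[9]: 69 + -1 = 68

Answer: 5:48 6:40 7:46 8:59 9:68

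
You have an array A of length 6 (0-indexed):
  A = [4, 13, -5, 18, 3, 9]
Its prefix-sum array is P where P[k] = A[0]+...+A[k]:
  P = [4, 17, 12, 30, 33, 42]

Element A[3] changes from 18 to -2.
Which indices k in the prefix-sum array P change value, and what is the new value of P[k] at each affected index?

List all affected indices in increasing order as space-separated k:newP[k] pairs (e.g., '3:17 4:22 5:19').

P[k] = A[0] + ... + A[k]
P[k] includes A[3] iff k >= 3
Affected indices: 3, 4, ..., 5; delta = -20
  P[3]: 30 + -20 = 10
  P[4]: 33 + -20 = 13
  P[5]: 42 + -20 = 22

Answer: 3:10 4:13 5:22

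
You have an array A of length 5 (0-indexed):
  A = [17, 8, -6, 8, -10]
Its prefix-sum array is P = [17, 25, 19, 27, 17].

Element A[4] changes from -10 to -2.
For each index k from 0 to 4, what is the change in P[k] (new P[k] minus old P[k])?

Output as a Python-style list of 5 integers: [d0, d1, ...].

Answer: [0, 0, 0, 0, 8]

Derivation:
Element change: A[4] -10 -> -2, delta = 8
For k < 4: P[k] unchanged, delta_P[k] = 0
For k >= 4: P[k] shifts by exactly 8
Delta array: [0, 0, 0, 0, 8]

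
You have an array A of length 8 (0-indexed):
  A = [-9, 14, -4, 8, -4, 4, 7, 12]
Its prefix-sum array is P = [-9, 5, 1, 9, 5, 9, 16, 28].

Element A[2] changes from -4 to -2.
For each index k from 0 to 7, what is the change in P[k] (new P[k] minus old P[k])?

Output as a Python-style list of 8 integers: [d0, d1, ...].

Answer: [0, 0, 2, 2, 2, 2, 2, 2]

Derivation:
Element change: A[2] -4 -> -2, delta = 2
For k < 2: P[k] unchanged, delta_P[k] = 0
For k >= 2: P[k] shifts by exactly 2
Delta array: [0, 0, 2, 2, 2, 2, 2, 2]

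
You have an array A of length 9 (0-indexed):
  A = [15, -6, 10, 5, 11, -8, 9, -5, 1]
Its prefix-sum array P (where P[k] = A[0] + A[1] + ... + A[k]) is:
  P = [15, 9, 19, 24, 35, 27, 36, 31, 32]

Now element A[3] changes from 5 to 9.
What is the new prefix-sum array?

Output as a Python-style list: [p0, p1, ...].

Answer: [15, 9, 19, 28, 39, 31, 40, 35, 36]

Derivation:
Change: A[3] 5 -> 9, delta = 4
P[k] for k < 3: unchanged (A[3] not included)
P[k] for k >= 3: shift by delta = 4
  P[0] = 15 + 0 = 15
  P[1] = 9 + 0 = 9
  P[2] = 19 + 0 = 19
  P[3] = 24 + 4 = 28
  P[4] = 35 + 4 = 39
  P[5] = 27 + 4 = 31
  P[6] = 36 + 4 = 40
  P[7] = 31 + 4 = 35
  P[8] = 32 + 4 = 36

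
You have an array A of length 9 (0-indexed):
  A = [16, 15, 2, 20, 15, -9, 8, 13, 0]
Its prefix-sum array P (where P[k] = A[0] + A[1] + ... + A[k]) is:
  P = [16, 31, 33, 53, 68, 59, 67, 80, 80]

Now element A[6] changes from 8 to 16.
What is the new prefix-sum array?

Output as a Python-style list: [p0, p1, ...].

Change: A[6] 8 -> 16, delta = 8
P[k] for k < 6: unchanged (A[6] not included)
P[k] for k >= 6: shift by delta = 8
  P[0] = 16 + 0 = 16
  P[1] = 31 + 0 = 31
  P[2] = 33 + 0 = 33
  P[3] = 53 + 0 = 53
  P[4] = 68 + 0 = 68
  P[5] = 59 + 0 = 59
  P[6] = 67 + 8 = 75
  P[7] = 80 + 8 = 88
  P[8] = 80 + 8 = 88

Answer: [16, 31, 33, 53, 68, 59, 75, 88, 88]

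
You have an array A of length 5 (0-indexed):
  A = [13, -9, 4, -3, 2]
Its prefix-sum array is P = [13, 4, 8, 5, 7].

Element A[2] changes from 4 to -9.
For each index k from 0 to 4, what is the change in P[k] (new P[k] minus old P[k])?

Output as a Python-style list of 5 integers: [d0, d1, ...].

Answer: [0, 0, -13, -13, -13]

Derivation:
Element change: A[2] 4 -> -9, delta = -13
For k < 2: P[k] unchanged, delta_P[k] = 0
For k >= 2: P[k] shifts by exactly -13
Delta array: [0, 0, -13, -13, -13]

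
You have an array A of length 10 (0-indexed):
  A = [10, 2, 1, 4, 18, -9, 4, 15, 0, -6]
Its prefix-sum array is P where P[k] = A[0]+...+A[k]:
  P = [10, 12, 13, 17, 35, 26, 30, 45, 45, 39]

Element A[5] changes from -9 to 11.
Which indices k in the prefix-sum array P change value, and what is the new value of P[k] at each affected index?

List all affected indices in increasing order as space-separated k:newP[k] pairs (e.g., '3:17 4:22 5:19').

Answer: 5:46 6:50 7:65 8:65 9:59

Derivation:
P[k] = A[0] + ... + A[k]
P[k] includes A[5] iff k >= 5
Affected indices: 5, 6, ..., 9; delta = 20
  P[5]: 26 + 20 = 46
  P[6]: 30 + 20 = 50
  P[7]: 45 + 20 = 65
  P[8]: 45 + 20 = 65
  P[9]: 39 + 20 = 59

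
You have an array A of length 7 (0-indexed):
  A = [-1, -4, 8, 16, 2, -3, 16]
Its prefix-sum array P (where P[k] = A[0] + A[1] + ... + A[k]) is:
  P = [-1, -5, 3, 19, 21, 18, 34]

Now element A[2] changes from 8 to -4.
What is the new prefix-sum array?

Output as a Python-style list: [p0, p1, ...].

Change: A[2] 8 -> -4, delta = -12
P[k] for k < 2: unchanged (A[2] not included)
P[k] for k >= 2: shift by delta = -12
  P[0] = -1 + 0 = -1
  P[1] = -5 + 0 = -5
  P[2] = 3 + -12 = -9
  P[3] = 19 + -12 = 7
  P[4] = 21 + -12 = 9
  P[5] = 18 + -12 = 6
  P[6] = 34 + -12 = 22

Answer: [-1, -5, -9, 7, 9, 6, 22]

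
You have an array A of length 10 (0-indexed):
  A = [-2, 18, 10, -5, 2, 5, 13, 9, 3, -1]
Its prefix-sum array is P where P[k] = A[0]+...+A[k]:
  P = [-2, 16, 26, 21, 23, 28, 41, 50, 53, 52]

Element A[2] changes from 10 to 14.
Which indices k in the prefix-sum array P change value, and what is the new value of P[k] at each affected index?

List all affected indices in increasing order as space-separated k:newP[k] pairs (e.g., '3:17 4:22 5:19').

P[k] = A[0] + ... + A[k]
P[k] includes A[2] iff k >= 2
Affected indices: 2, 3, ..., 9; delta = 4
  P[2]: 26 + 4 = 30
  P[3]: 21 + 4 = 25
  P[4]: 23 + 4 = 27
  P[5]: 28 + 4 = 32
  P[6]: 41 + 4 = 45
  P[7]: 50 + 4 = 54
  P[8]: 53 + 4 = 57
  P[9]: 52 + 4 = 56

Answer: 2:30 3:25 4:27 5:32 6:45 7:54 8:57 9:56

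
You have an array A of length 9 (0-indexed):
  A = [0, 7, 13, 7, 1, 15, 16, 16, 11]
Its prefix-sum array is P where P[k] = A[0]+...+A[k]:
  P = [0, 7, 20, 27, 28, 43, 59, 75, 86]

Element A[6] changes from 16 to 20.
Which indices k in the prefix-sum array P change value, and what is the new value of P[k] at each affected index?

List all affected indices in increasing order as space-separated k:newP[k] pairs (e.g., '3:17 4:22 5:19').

Answer: 6:63 7:79 8:90

Derivation:
P[k] = A[0] + ... + A[k]
P[k] includes A[6] iff k >= 6
Affected indices: 6, 7, ..., 8; delta = 4
  P[6]: 59 + 4 = 63
  P[7]: 75 + 4 = 79
  P[8]: 86 + 4 = 90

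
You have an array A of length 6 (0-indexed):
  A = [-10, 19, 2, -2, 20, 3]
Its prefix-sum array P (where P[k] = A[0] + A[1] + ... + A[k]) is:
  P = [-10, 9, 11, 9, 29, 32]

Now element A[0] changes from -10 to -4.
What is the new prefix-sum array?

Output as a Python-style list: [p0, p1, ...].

Answer: [-4, 15, 17, 15, 35, 38]

Derivation:
Change: A[0] -10 -> -4, delta = 6
P[k] for k < 0: unchanged (A[0] not included)
P[k] for k >= 0: shift by delta = 6
  P[0] = -10 + 6 = -4
  P[1] = 9 + 6 = 15
  P[2] = 11 + 6 = 17
  P[3] = 9 + 6 = 15
  P[4] = 29 + 6 = 35
  P[5] = 32 + 6 = 38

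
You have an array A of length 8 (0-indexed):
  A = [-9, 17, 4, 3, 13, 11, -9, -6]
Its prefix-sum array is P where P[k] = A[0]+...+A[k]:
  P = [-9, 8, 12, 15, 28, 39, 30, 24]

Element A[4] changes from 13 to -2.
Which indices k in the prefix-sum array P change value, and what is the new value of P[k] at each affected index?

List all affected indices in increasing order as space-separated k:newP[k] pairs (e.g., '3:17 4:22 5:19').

P[k] = A[0] + ... + A[k]
P[k] includes A[4] iff k >= 4
Affected indices: 4, 5, ..., 7; delta = -15
  P[4]: 28 + -15 = 13
  P[5]: 39 + -15 = 24
  P[6]: 30 + -15 = 15
  P[7]: 24 + -15 = 9

Answer: 4:13 5:24 6:15 7:9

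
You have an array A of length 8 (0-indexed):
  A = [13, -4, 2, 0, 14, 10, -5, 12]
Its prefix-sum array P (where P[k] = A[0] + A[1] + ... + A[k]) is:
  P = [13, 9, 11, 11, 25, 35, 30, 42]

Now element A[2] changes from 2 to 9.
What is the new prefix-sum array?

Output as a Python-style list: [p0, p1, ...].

Answer: [13, 9, 18, 18, 32, 42, 37, 49]

Derivation:
Change: A[2] 2 -> 9, delta = 7
P[k] for k < 2: unchanged (A[2] not included)
P[k] for k >= 2: shift by delta = 7
  P[0] = 13 + 0 = 13
  P[1] = 9 + 0 = 9
  P[2] = 11 + 7 = 18
  P[3] = 11 + 7 = 18
  P[4] = 25 + 7 = 32
  P[5] = 35 + 7 = 42
  P[6] = 30 + 7 = 37
  P[7] = 42 + 7 = 49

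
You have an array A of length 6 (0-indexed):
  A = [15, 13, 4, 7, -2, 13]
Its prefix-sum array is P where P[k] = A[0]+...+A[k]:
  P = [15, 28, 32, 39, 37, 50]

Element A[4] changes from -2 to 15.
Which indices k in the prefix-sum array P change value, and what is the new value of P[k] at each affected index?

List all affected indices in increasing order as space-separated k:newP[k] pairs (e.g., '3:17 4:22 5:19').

Answer: 4:54 5:67

Derivation:
P[k] = A[0] + ... + A[k]
P[k] includes A[4] iff k >= 4
Affected indices: 4, 5, ..., 5; delta = 17
  P[4]: 37 + 17 = 54
  P[5]: 50 + 17 = 67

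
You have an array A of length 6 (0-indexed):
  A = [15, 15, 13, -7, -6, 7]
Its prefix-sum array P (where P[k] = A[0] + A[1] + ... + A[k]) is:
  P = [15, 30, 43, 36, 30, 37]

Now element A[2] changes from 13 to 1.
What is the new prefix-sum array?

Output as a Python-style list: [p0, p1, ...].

Answer: [15, 30, 31, 24, 18, 25]

Derivation:
Change: A[2] 13 -> 1, delta = -12
P[k] for k < 2: unchanged (A[2] not included)
P[k] for k >= 2: shift by delta = -12
  P[0] = 15 + 0 = 15
  P[1] = 30 + 0 = 30
  P[2] = 43 + -12 = 31
  P[3] = 36 + -12 = 24
  P[4] = 30 + -12 = 18
  P[5] = 37 + -12 = 25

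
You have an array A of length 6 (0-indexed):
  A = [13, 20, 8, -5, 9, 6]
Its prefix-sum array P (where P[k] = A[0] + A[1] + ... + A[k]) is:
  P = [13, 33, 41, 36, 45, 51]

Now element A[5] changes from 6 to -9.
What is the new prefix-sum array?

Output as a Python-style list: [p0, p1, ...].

Answer: [13, 33, 41, 36, 45, 36]

Derivation:
Change: A[5] 6 -> -9, delta = -15
P[k] for k < 5: unchanged (A[5] not included)
P[k] for k >= 5: shift by delta = -15
  P[0] = 13 + 0 = 13
  P[1] = 33 + 0 = 33
  P[2] = 41 + 0 = 41
  P[3] = 36 + 0 = 36
  P[4] = 45 + 0 = 45
  P[5] = 51 + -15 = 36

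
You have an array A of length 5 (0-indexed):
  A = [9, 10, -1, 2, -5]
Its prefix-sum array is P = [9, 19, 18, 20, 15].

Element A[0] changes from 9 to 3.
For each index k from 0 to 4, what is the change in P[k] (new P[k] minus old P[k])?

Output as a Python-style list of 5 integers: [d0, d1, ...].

Answer: [-6, -6, -6, -6, -6]

Derivation:
Element change: A[0] 9 -> 3, delta = -6
For k < 0: P[k] unchanged, delta_P[k] = 0
For k >= 0: P[k] shifts by exactly -6
Delta array: [-6, -6, -6, -6, -6]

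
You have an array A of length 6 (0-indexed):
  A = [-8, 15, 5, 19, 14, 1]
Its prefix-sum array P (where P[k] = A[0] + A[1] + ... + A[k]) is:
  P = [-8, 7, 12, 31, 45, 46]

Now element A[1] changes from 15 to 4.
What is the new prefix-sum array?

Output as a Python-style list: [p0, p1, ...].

Change: A[1] 15 -> 4, delta = -11
P[k] for k < 1: unchanged (A[1] not included)
P[k] for k >= 1: shift by delta = -11
  P[0] = -8 + 0 = -8
  P[1] = 7 + -11 = -4
  P[2] = 12 + -11 = 1
  P[3] = 31 + -11 = 20
  P[4] = 45 + -11 = 34
  P[5] = 46 + -11 = 35

Answer: [-8, -4, 1, 20, 34, 35]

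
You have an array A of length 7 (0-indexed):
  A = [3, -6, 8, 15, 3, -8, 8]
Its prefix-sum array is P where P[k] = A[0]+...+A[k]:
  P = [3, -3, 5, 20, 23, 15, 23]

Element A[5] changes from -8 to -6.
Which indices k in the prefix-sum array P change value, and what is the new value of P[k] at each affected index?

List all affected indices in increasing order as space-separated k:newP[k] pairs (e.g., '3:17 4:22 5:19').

P[k] = A[0] + ... + A[k]
P[k] includes A[5] iff k >= 5
Affected indices: 5, 6, ..., 6; delta = 2
  P[5]: 15 + 2 = 17
  P[6]: 23 + 2 = 25

Answer: 5:17 6:25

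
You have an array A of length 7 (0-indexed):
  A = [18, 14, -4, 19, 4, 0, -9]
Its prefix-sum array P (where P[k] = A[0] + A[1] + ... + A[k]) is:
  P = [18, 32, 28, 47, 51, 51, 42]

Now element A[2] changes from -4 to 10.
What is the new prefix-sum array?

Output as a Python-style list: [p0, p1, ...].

Change: A[2] -4 -> 10, delta = 14
P[k] for k < 2: unchanged (A[2] not included)
P[k] for k >= 2: shift by delta = 14
  P[0] = 18 + 0 = 18
  P[1] = 32 + 0 = 32
  P[2] = 28 + 14 = 42
  P[3] = 47 + 14 = 61
  P[4] = 51 + 14 = 65
  P[5] = 51 + 14 = 65
  P[6] = 42 + 14 = 56

Answer: [18, 32, 42, 61, 65, 65, 56]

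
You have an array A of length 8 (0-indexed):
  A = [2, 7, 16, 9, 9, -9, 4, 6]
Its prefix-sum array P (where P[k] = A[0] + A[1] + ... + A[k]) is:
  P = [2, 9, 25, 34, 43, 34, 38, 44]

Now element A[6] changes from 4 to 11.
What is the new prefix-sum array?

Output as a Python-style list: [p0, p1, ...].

Change: A[6] 4 -> 11, delta = 7
P[k] for k < 6: unchanged (A[6] not included)
P[k] for k >= 6: shift by delta = 7
  P[0] = 2 + 0 = 2
  P[1] = 9 + 0 = 9
  P[2] = 25 + 0 = 25
  P[3] = 34 + 0 = 34
  P[4] = 43 + 0 = 43
  P[5] = 34 + 0 = 34
  P[6] = 38 + 7 = 45
  P[7] = 44 + 7 = 51

Answer: [2, 9, 25, 34, 43, 34, 45, 51]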